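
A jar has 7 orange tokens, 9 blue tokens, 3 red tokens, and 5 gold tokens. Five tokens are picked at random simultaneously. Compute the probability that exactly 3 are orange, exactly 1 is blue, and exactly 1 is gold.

Unordered draws without replacement: count favorable combinations over C(24,5).
Favorable = C(7,3) · C(9,1) · C(3,0) · C(5,1) = 1575; total = C(24,5) = 42504.
P = 1575/42504 = 75/2024 ≈ 0.0371.

75/2024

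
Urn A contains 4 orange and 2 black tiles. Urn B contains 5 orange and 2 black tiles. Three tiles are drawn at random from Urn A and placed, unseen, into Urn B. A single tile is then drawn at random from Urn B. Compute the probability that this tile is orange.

Condition on how many of the transferred tiles are orange (from Urn A: 4 orange of 6; then Urn B has 10 total).
  1 orange: C(4,1)C(2,2)/C(6,3) = 1/5; then P = 6/10
  2 orange: C(4,2)C(2,1)/C(6,3) = 3/5; then P = 7/10
  3 orange: C(4,3)C(2,0)/C(6,3) = 1/5; then P = 8/10
P(orange from Urn B) = 7/10 ≈ 0.7000.

7/10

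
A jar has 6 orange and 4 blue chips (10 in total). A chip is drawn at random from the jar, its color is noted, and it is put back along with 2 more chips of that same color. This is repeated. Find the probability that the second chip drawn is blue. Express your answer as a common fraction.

Condition on the first draw. If first is blue (prob 4/10), second-blue has prob (6)/(12); if not (prob 6/10), it has prob 4/(12).
P = (4/10)·(6/12) + (6/10)·(4/12) = 2/5 ≈ 0.4000.

2/5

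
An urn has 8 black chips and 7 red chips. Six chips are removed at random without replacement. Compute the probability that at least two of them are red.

131/143

Sum the hypergeometric tail for j = 2,…,6 red chips.
Favorable = C(7,2)·C(8,4) + C(7,3)·C(8,3) + C(7,4)·C(8,2) + C(7,5)·C(8,1) + C(7,6)·C(8,0) = 4585; total = C(15,6) = 5005.
P = 4585/5005 = 131/143 ≈ 0.9161.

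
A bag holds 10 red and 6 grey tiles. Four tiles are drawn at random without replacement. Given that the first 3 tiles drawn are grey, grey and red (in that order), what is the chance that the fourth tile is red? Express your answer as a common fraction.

9/13

After removing 1 red, 2 grey, the bag has 9 red out of 13 remaining.
P(fourth is red | given) = 9/13 ≈ 0.6923.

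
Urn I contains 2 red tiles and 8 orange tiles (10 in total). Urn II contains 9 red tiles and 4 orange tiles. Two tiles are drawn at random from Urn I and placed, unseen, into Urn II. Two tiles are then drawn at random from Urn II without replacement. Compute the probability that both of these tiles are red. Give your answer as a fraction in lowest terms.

1783/4725

Condition on how many of the transferred tiles are red (from Urn I: 2 red of 10; then Urn II has 15 total).
  0 red: C(2,0)C(8,2)/C(10,2) = 28/45; then P = C(9,2)/C(15,2) = 12/35
  1 red: C(2,1)C(8,1)/C(10,2) = 16/45; then P = C(10,2)/C(15,2) = 3/7
  2 red: C(2,2)C(8,0)/C(10,2) = 1/45; then P = C(11,2)/C(15,2) = 11/21
P(both red) = 1783/4725 ≈ 0.3774.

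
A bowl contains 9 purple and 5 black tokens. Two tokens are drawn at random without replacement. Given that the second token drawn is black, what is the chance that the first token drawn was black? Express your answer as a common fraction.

P(first=black and the second token drawn is black) = (5/14)·(4/13) = 10/91.
P(the second token drawn is black) = Σ over first color = 45/182 + 10/91 = 5/14.
By Bayes, P(first=black | the second token drawn is black) = 10/91 / 5/14 = 4/13 ≈ 0.3077.

4/13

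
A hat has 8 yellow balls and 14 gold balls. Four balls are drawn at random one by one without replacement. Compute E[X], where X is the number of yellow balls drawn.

By linearity of expectation, E[X] = Σ P(draw i is yellow); by symmetry each draw (even without replacement) has P(yellow) = 8/22.
E[X] = 4 · 8/22 = 16/11 ≈ 1.4545.

16/11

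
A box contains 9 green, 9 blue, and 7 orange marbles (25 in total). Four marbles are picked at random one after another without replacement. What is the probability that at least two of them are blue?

Sum the hypergeometric tail for j = 2,…,4 blue marbles.
Favorable = C(9,2)·C(16,2) + C(9,3)·C(16,1) + C(9,4)·C(16,0) = 5790; total = C(25,4) = 12650.
P = 5790/12650 = 579/1265 ≈ 0.4577.

579/1265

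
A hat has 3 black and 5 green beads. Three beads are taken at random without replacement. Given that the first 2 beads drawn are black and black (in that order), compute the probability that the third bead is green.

5/6

After removing 2 black, the hat has 5 green out of 6 remaining.
P(third is green | given) = 5/6 ≈ 0.8333.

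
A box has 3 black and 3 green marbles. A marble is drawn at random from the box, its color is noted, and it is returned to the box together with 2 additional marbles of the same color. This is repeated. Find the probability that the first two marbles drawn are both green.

5/16

After a green draw the box holds 5 green out of 8.
P = (3/6)·(5/8) = 5/16 ≈ 0.3125.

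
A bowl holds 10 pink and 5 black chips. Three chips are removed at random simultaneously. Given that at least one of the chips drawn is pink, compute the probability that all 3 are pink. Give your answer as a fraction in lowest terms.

24/89

P(all 3 pink) = C(10,3)/C(15,3) = 24/91; P(at least one pink) = 1 − C(5,3)/C(15,3) = 89/91.
Since 'all 3 pink' ⊆ 'at least one pink', P(all 3 | at least one) = 24/91 / 89/91 = 24/89 ≈ 0.2697.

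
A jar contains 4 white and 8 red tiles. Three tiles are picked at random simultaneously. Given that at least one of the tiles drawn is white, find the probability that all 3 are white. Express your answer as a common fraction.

P(all 3 white) = C(4,3)/C(12,3) = 1/55; P(at least one white) = 1 − C(8,3)/C(12,3) = 41/55.
Since 'all 3 white' ⊆ 'at least one white', P(all 3 | at least one) = 1/55 / 41/55 = 1/41 ≈ 0.0244.

1/41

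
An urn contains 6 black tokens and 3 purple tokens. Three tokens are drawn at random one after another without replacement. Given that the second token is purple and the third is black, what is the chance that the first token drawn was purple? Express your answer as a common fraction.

P(first=purple and the second token is purple and the third is black) = (3/9)·(2/8)·(6/7) = 1/14.
P(E) = Σ over first color = 5/28 + 1/14 = 1/4.
By Bayes, P(first=purple | E) = 1/14 / 1/4 = 2/7 ≈ 0.2857.

2/7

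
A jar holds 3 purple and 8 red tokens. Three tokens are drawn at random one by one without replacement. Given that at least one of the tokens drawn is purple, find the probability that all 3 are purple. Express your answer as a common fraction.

P(all 3 purple) = C(3,3)/C(11,3) = 1/165; P(at least one purple) = 1 − C(8,3)/C(11,3) = 109/165.
Since 'all 3 purple' ⊆ 'at least one purple', P(all 3 | at least one) = 1/165 / 109/165 = 1/109 ≈ 0.0092.

1/109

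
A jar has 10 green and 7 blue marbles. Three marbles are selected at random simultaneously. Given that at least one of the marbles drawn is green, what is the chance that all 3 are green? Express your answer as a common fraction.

P(all 3 green) = C(10,3)/C(17,3) = 3/17; P(at least one green) = 1 − C(7,3)/C(17,3) = 129/136.
Since 'all 3 green' ⊆ 'at least one green', P(all 3 | at least one) = 3/17 / 129/136 = 8/43 ≈ 0.1860.

8/43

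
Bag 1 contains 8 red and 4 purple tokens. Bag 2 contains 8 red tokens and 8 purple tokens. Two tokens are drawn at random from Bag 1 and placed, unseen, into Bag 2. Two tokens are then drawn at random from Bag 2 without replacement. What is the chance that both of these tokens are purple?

1103/5049

Condition on how many of the transferred tokens are purple (from Bag 1: 4 purple of 12; then Bag 2 has 18 total).
  0 purple: C(4,0)C(8,2)/C(12,2) = 14/33; then P = C(8,2)/C(18,2) = 28/153
  1 purple: C(4,1)C(8,1)/C(12,2) = 16/33; then P = C(9,2)/C(18,2) = 4/17
  2 purple: C(4,2)C(8,0)/C(12,2) = 1/11; then P = C(10,2)/C(18,2) = 5/17
P(both purple) = 1103/5049 ≈ 0.2185.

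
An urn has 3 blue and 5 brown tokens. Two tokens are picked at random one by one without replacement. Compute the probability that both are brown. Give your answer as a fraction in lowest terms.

Unordered draws without replacement: count favorable combinations over C(8,2).
Favorable = C(3,0) · C(5,2) = 10; total = C(8,2) = 28.
P = 10/28 = 5/14 ≈ 0.3571.

5/14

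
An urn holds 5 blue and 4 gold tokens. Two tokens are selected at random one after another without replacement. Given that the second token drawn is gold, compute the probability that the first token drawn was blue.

P(first=blue and the second token drawn is gold) = (5/9)·(4/8) = 5/18.
P(the second token drawn is gold) = Σ over first color = 5/18 + 1/6 = 4/9.
By Bayes, P(first=blue | the second token drawn is gold) = 5/18 / 4/9 = 5/8 ≈ 0.6250.

5/8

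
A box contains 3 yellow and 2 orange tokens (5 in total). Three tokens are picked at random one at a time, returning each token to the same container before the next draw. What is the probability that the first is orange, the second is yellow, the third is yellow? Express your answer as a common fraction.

18/125

Multiply the conditional probability of each draw in order, with replacement (the composition resets each draw).
P = (2/5) · (3/5) · (3/5) = 18/125 ≈ 0.1440.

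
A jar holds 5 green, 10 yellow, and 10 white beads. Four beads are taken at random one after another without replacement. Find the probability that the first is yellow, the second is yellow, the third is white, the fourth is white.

27/1012

Multiply the conditional probability of each draw in order, without replacement, so each draw removes one from its color and from the total.
P = (10/25) · (9/24) · (10/23) · (9/22) = 27/1012 ≈ 0.0267.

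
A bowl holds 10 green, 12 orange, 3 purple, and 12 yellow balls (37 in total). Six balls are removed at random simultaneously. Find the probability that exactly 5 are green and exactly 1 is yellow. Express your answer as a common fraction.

Unordered draws without replacement: count favorable combinations over C(37,6).
Favorable = C(10,5) · C(12,0) · C(3,0) · C(12,1) = 3024; total = C(37,6) = 2324784.
P = 3024/2324784 = 9/6919 ≈ 0.0013.

9/6919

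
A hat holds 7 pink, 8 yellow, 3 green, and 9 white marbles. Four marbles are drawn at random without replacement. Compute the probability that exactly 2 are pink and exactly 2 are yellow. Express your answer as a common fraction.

Unordered draws without replacement: count favorable combinations over C(27,4).
Favorable = C(7,2) · C(8,2) · C(3,0) · C(9,0) = 588; total = C(27,4) = 17550.
P = 588/17550 = 98/2925 ≈ 0.0335.

98/2925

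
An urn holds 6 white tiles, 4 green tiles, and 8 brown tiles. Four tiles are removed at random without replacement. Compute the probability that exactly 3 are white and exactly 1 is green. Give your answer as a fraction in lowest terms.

4/153

Unordered draws without replacement: count favorable combinations over C(18,4).
Favorable = C(6,3) · C(4,1) · C(8,0) = 80; total = C(18,4) = 3060.
P = 80/3060 = 4/153 ≈ 0.0261.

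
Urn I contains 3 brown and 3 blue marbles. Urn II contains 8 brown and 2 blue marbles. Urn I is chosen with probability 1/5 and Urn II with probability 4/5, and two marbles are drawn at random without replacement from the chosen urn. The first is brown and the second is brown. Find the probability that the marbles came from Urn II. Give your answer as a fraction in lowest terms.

P(E | Urn I) = 1/5; P(E | Urn II) = 28/45.
P(E) = 1/5·1/5 + 4/5·28/45 = 121/225.
By Bayes' rule, P(Urn II | E) = 112/225 / 121/225 = 112/121 ≈ 0.9256.

112/121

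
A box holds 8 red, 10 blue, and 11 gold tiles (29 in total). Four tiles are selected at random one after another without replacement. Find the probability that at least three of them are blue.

Sum the hypergeometric tail for j = 3,…,4 blue tiles.
Favorable = C(10,3)·C(19,1) + C(10,4)·C(19,0) = 2490; total = C(29,4) = 23751.
P = 2490/23751 = 830/7917 ≈ 0.1048.

830/7917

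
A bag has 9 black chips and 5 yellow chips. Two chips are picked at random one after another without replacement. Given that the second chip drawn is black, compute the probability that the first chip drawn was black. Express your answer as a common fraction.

P(first=black and the second chip drawn is black) = (9/14)·(8/13) = 36/91.
P(the second chip drawn is black) = Σ over first color = 36/91 + 45/182 = 9/14.
By Bayes, P(first=black | the second chip drawn is black) = 36/91 / 9/14 = 8/13 ≈ 0.6154.

8/13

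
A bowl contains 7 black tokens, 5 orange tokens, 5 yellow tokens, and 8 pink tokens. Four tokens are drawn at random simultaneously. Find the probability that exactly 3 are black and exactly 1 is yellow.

Unordered draws without replacement: count favorable combinations over C(25,4).
Favorable = C(7,3) · C(5,0) · C(5,1) · C(8,0) = 175; total = C(25,4) = 12650.
P = 175/12650 = 7/506 ≈ 0.0138.

7/506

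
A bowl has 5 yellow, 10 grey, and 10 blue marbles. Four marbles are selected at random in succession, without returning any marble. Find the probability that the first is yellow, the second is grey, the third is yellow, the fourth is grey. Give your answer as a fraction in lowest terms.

3/506

Multiply the conditional probability of each draw in order, without replacement, so each draw removes one from its color and from the total.
P = (5/25) · (10/24) · (4/23) · (9/22) = 3/506 ≈ 0.0059.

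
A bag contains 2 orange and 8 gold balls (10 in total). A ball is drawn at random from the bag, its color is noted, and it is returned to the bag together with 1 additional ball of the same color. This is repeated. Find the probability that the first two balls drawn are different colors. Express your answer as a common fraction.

Either orange then gold, or gold then orange; after the first draw the total is 11.
P = (2/10)·(8/11) + (8/10)·(2/11) = 16/55 ≈ 0.2909.

16/55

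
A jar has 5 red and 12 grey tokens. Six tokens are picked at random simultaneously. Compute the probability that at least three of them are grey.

6017/6188

Sum the hypergeometric tail for j = 3,…,6 grey tokens.
Favorable = C(12,3)·C(5,3) + C(12,4)·C(5,2) + C(12,5)·C(5,1) + C(12,6)·C(5,0) = 12034; total = C(17,6) = 12376.
P = 12034/12376 = 6017/6188 ≈ 0.9724.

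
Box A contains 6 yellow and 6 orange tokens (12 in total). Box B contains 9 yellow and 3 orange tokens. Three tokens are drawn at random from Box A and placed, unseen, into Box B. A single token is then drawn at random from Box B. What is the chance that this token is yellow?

7/10

Condition on how many of the transferred tokens are yellow (from Box A: 6 yellow of 12; then Box B has 15 total).
  0 yellow: C(6,0)C(6,3)/C(12,3) = 1/11; then P = 9/15
  1 yellow: C(6,1)C(6,2)/C(12,3) = 9/22; then P = 10/15
  2 yellow: C(6,2)C(6,1)/C(12,3) = 9/22; then P = 11/15
  3 yellow: C(6,3)C(6,0)/C(12,3) = 1/11; then P = 12/15
P(yellow from Box B) = 7/10 ≈ 0.7000.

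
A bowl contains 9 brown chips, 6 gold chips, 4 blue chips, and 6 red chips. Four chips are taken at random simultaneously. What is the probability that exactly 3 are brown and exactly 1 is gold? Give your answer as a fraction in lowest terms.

252/6325

Unordered draws without replacement: count favorable combinations over C(25,4).
Favorable = C(9,3) · C(6,1) · C(4,0) · C(6,0) = 504; total = C(25,4) = 12650.
P = 504/12650 = 252/6325 ≈ 0.0398.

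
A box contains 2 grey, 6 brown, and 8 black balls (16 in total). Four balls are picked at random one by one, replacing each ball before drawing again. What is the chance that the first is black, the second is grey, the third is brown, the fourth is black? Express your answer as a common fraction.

Multiply the conditional probability of each draw in order, with replacement (the composition resets each draw).
P = (8/16) · (2/16) · (6/16) · (8/16) = 3/256 ≈ 0.0117.

3/256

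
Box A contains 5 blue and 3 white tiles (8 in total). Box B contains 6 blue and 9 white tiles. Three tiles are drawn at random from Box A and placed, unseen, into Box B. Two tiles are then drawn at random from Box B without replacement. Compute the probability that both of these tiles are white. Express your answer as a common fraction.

17/56

Condition on how many of the transferred tiles are white (from Box A: 3 white of 8; then Box B has 18 total).
  0 white: C(3,0)C(5,3)/C(8,3) = 5/28; then P = C(9,2)/C(18,2) = 4/17
  1 white: C(3,1)C(5,2)/C(8,3) = 15/28; then P = C(10,2)/C(18,2) = 5/17
  2 white: C(3,2)C(5,1)/C(8,3) = 15/56; then P = C(11,2)/C(18,2) = 55/153
  3 white: C(3,3)C(5,0)/C(8,3) = 1/56; then P = C(12,2)/C(18,2) = 22/51
P(both white) = 17/56 ≈ 0.3036.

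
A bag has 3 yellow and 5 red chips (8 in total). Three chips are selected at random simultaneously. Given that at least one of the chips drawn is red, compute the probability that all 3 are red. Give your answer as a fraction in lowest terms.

2/11

P(all 3 red) = C(5,3)/C(8,3) = 5/28; P(at least one red) = 1 − C(3,3)/C(8,3) = 55/56.
Since 'all 3 red' ⊆ 'at least one red', P(all 3 | at least one) = 5/28 / 55/56 = 2/11 ≈ 0.1818.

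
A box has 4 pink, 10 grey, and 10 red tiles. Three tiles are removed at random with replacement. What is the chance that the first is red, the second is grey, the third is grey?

Multiply the conditional probability of each draw in order, with replacement (the composition resets each draw).
P = (10/24) · (10/24) · (10/24) = 125/1728 ≈ 0.0723.

125/1728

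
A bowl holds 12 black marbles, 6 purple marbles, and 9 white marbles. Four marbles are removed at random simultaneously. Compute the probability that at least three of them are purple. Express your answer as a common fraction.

29/1170

Sum the hypergeometric tail for j = 3,…,4 purple marbles.
Favorable = C(6,3)·C(21,1) + C(6,4)·C(21,0) = 435; total = C(27,4) = 17550.
P = 435/17550 = 29/1170 ≈ 0.0248.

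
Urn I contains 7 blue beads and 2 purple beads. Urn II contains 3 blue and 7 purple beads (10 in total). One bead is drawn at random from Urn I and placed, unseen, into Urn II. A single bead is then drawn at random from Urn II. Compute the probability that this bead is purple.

65/99

Condition on how many of the transferred beads are purple (from Urn I: 2 purple of 9; then Urn II has 11 total).
  0 purple: C(2,0)C(7,1)/C(9,1) = 7/9; then P = 7/11
  1 purple: C(2,1)C(7,0)/C(9,1) = 2/9; then P = 8/11
P(purple from Urn II) = 65/99 ≈ 0.6566.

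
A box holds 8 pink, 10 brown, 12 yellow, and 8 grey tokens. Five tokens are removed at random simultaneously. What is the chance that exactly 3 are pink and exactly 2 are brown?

60/11951

Unordered draws without replacement: count favorable combinations over C(38,5).
Favorable = C(8,3) · C(10,2) · C(12,0) · C(8,0) = 2520; total = C(38,5) = 501942.
P = 2520/501942 = 60/11951 ≈ 0.0050.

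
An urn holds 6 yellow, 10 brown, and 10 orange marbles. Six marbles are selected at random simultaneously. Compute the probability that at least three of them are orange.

Sum the hypergeometric tail for j = 3,…,6 orange marbles.
Favorable = C(10,3)·C(16,3) + C(10,4)·C(16,2) + C(10,5)·C(16,1) + C(10,6)·C(16,0) = 96642; total = C(26,6) = 230230.
P = 96642/230230 = 531/1265 ≈ 0.4198.

531/1265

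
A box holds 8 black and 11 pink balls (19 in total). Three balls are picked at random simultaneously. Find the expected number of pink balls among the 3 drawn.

33/19

By linearity of expectation, E[X] = Σ P(draw i is pink); by symmetry each draw (even without replacement) has P(pink) = 11/19.
E[X] = 3 · 11/19 = 33/19 ≈ 1.7368.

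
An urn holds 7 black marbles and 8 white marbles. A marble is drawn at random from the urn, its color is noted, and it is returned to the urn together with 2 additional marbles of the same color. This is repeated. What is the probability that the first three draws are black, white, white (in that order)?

112/969

Track the composition after each reinforcement of +2.
P = (7/15) · (8/17) · (10/19) = 112/969 ≈ 0.1156.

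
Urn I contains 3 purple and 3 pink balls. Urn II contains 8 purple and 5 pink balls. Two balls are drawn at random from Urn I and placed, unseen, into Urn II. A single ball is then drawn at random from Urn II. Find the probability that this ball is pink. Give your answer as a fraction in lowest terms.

Condition on how many of the transferred balls are pink (from Urn I: 3 pink of 6; then Urn II has 15 total).
  0 pink: C(3,0)C(3,2)/C(6,2) = 1/5; then P = 5/15
  1 pink: C(3,1)C(3,1)/C(6,2) = 3/5; then P = 6/15
  2 pink: C(3,2)C(3,0)/C(6,2) = 1/5; then P = 7/15
P(pink from Urn II) = 2/5 ≈ 0.4000.

2/5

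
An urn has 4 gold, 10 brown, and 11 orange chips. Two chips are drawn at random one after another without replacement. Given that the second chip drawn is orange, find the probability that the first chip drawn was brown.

5/12

P(first=brown and the second chip drawn is orange) = (10/25)·(11/24) = 11/60.
P(the second chip drawn is orange) = Σ over first color = 11/150 + 11/60 + 11/60 = 11/25.
By Bayes, P(first=brown | the second chip drawn is orange) = 11/60 / 11/25 = 5/12 ≈ 0.4167.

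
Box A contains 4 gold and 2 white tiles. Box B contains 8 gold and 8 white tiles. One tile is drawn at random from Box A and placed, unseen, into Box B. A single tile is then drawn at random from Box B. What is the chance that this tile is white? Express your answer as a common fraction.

Condition on how many of the transferred tiles are white (from Box A: 2 white of 6; then Box B has 17 total).
  0 white: C(2,0)C(4,1)/C(6,1) = 2/3; then P = 8/17
  1 white: C(2,1)C(4,0)/C(6,1) = 1/3; then P = 9/17
P(white from Box B) = 25/51 ≈ 0.4902.

25/51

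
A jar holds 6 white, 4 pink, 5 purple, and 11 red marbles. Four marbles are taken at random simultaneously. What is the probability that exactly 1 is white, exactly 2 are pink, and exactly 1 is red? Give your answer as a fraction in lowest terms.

Unordered draws without replacement: count favorable combinations over C(26,4).
Favorable = C(6,1) · C(4,2) · C(5,0) · C(11,1) = 396; total = C(26,4) = 14950.
P = 396/14950 = 198/7475 ≈ 0.0265.

198/7475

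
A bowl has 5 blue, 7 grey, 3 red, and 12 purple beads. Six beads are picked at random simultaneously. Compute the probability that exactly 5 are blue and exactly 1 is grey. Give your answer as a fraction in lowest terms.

Unordered draws without replacement: count favorable combinations over C(27,6).
Favorable = C(5,5) · C(7,1) · C(3,0) · C(12,0) = 7; total = C(27,6) = 296010.
P = 7/296010 = 7/296010 ≈ 0.0000.

7/296010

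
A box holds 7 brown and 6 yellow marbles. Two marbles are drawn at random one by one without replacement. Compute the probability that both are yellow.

5/26

Unordered draws without replacement: count favorable combinations over C(13,2).
Favorable = C(7,0) · C(6,2) = 15; total = C(13,2) = 78.
P = 15/78 = 5/26 ≈ 0.1923.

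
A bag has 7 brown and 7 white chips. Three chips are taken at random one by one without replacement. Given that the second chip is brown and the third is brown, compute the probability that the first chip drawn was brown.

5/12

P(first=brown and the second chip is brown and the third is brown) = (7/14)·(6/13)·(5/12) = 5/52.
P(E) = Σ over first color = 5/52 + 7/52 = 3/13.
By Bayes, P(first=brown | E) = 5/52 / 3/13 = 5/12 ≈ 0.4167.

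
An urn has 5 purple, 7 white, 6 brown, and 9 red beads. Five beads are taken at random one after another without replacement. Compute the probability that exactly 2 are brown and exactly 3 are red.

14/897

Unordered draws without replacement: count favorable combinations over C(27,5).
Favorable = C(5,0) · C(7,0) · C(6,2) · C(9,3) = 1260; total = C(27,5) = 80730.
P = 1260/80730 = 14/897 ≈ 0.0156.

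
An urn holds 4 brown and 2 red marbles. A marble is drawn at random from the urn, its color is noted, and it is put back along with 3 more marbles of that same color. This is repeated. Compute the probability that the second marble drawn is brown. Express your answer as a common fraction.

Condition on the first draw. If first is brown (prob 4/6), second-brown has prob (7)/(9); if not (prob 2/6), it has prob 4/(9).
P = (4/6)·(7/9) + (2/6)·(4/9) = 2/3 ≈ 0.6667.

2/3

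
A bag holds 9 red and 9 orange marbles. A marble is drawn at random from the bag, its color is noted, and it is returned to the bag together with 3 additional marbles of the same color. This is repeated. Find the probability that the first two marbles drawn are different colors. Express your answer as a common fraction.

Either red then orange, or orange then red; after the first draw the total is 21.
P = (9/18)·(9/21) + (9/18)·(9/21) = 3/7 ≈ 0.4286.

3/7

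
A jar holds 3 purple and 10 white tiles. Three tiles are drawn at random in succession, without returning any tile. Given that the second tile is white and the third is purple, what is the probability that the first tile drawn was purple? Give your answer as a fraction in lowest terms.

2/11

P(first=purple and the second tile is white and the third is purple) = (3/13)·(10/12)·(2/11) = 5/143.
P(E) = Σ over first color = 5/143 + 45/286 = 5/26.
By Bayes, P(first=purple | E) = 5/143 / 5/26 = 2/11 ≈ 0.1818.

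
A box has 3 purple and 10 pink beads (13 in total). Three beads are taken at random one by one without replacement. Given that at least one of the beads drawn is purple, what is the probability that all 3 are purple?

1/166

P(all 3 purple) = C(3,3)/C(13,3) = 1/286; P(at least one purple) = 1 − C(10,3)/C(13,3) = 83/143.
Since 'all 3 purple' ⊆ 'at least one purple', P(all 3 | at least one) = 1/286 / 83/143 = 1/166 ≈ 0.0060.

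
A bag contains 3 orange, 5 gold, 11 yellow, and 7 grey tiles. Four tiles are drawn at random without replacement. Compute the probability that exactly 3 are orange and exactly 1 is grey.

Unordered draws without replacement: count favorable combinations over C(26,4).
Favorable = C(3,3) · C(5,0) · C(11,0) · C(7,1) = 7; total = C(26,4) = 14950.
P = 7/14950 = 7/14950 ≈ 0.0005.

7/14950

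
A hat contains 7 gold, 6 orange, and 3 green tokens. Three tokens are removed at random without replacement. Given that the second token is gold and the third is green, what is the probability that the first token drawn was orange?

3/7

P(first=orange and the second token is gold and the third is green) = (6/16)·(7/15)·(3/14) = 3/80.
P(E) = Σ over first color = 3/80 + 3/80 + 1/80 = 7/80.
By Bayes, P(first=orange | E) = 3/80 / 7/80 = 3/7 ≈ 0.4286.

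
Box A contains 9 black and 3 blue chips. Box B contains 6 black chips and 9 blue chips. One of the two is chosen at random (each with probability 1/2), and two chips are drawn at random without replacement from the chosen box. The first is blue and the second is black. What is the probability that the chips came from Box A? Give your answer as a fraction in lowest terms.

35/79

P(E | Box A) = 9/44; P(E | Box B) = 9/35.
P(E) = 1/2·9/44 + 1/2·9/35 = 711/3080.
By Bayes' rule, P(Box A | E) = 9/88 / 711/3080 = 35/79 ≈ 0.4430.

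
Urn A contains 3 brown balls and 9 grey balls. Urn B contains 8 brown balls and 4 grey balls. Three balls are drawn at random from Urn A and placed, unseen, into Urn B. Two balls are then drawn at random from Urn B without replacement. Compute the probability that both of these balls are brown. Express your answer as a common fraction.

Condition on how many of the transferred balls are brown (from Urn A: 3 brown of 12; then Urn B has 15 total).
  0 brown: C(3,0)C(9,3)/C(12,3) = 21/55; then P = C(8,2)/C(15,2) = 4/15
  1 brown: C(3,1)C(9,2)/C(12,3) = 27/55; then P = C(9,2)/C(15,2) = 12/35
  2 brown: C(3,2)C(9,1)/C(12,3) = 27/220; then P = C(10,2)/C(15,2) = 3/7
  3 brown: C(3,3)C(9,0)/C(12,3) = 1/220; then P = C(11,2)/C(15,2) = 11/21
P(both brown) = 751/2310 ≈ 0.3251.

751/2310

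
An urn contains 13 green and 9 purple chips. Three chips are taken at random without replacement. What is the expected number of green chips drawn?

39/22

By linearity of expectation, E[X] = Σ P(draw i is green); by symmetry each draw (even without replacement) has P(green) = 13/22.
E[X] = 3 · 13/22 = 39/22 ≈ 1.7727.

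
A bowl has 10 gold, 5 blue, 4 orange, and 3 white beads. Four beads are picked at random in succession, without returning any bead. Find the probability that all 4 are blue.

1/1463

Unordered draws without replacement: count favorable combinations over C(22,4).
Favorable = C(10,0) · C(5,4) · C(4,0) · C(3,0) = 5; total = C(22,4) = 7315.
P = 5/7315 = 1/1463 ≈ 0.0007.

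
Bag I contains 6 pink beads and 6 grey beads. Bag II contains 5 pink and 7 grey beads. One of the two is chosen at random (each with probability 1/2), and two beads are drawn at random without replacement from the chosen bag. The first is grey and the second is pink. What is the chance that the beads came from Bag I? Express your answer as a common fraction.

P(E | Bag I) = 3/11; P(E | Bag II) = 35/132.
P(E) = 1/2·3/11 + 1/2·35/132 = 71/264.
By Bayes' rule, P(Bag I | E) = 3/22 / 71/264 = 36/71 ≈ 0.5070.

36/71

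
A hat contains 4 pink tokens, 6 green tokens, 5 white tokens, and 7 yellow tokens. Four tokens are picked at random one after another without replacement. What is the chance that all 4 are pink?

1/7315

Unordered draws without replacement: count favorable combinations over C(22,4).
Favorable = C(4,4) · C(6,0) · C(5,0) · C(7,0) = 1; total = C(22,4) = 7315.
P = 1/7315 = 1/7315 ≈ 0.0001.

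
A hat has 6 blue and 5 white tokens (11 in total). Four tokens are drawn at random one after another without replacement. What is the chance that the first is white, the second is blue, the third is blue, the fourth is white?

Multiply the conditional probability of each draw in order, without replacement, so each draw removes one from its color and from the total.
P = (5/11) · (6/10) · (5/9) · (4/8) = 5/66 ≈ 0.0758.

5/66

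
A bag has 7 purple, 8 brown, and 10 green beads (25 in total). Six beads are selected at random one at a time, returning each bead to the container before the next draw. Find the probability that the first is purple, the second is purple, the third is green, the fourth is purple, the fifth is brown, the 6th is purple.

Multiply the conditional probability of each draw in order, with replacement (the composition resets each draw).
P = (7/25) · (7/25) · (10/25) · (7/25) · (8/25) · (7/25) = 38416/48828125 ≈ 0.0008.

38416/48828125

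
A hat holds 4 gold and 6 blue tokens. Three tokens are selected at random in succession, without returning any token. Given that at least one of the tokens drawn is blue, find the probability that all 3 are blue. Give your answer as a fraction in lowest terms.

P(all 3 blue) = C(6,3)/C(10,3) = 1/6; P(at least one blue) = 1 − C(4,3)/C(10,3) = 29/30.
Since 'all 3 blue' ⊆ 'at least one blue', P(all 3 | at least one) = 1/6 / 29/30 = 5/29 ≈ 0.1724.

5/29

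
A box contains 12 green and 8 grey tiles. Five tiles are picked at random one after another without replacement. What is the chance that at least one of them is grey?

Use the complement: P(at least one grey) = 1 − P(no grey).
P(none) = C(12,5)/C(20,5) = 792/15504.
So P = 1 − 792/15504 = 613/646 ≈ 0.9489.

613/646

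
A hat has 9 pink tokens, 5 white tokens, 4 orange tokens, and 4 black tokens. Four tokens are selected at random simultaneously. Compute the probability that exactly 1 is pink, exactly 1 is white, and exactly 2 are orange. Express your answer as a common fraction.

54/1463

Unordered draws without replacement: count favorable combinations over C(22,4).
Favorable = C(9,1) · C(5,1) · C(4,2) · C(4,0) = 270; total = C(22,4) = 7315.
P = 270/7315 = 54/1463 ≈ 0.0369.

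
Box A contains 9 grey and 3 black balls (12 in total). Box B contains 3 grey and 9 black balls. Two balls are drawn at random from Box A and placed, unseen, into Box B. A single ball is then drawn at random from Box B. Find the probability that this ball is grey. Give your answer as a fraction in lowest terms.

Condition on how many of the transferred balls are grey (from Box A: 9 grey of 12; then Box B has 14 total).
  0 grey: C(9,0)C(3,2)/C(12,2) = 1/22; then P = 3/14
  1 grey: C(9,1)C(3,1)/C(12,2) = 9/22; then P = 4/14
  2 grey: C(9,2)C(3,0)/C(12,2) = 6/11; then P = 5/14
P(grey from Box B) = 9/28 ≈ 0.3214.

9/28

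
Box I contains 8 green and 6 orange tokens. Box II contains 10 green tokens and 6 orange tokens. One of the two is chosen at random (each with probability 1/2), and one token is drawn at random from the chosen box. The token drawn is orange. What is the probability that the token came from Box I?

8/15

P(orange | Box I) = 3/7; P(orange | Box II) = 3/8.
P(orange) = 1/2·3/7 + 1/2·3/8 = 45/112.
By Bayes' rule, P(Box I | orange) = 3/14 / 45/112 = 8/15 ≈ 0.5333.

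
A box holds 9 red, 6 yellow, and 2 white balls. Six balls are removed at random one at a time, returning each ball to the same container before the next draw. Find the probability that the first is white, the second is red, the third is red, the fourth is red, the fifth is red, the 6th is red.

Multiply the conditional probability of each draw in order, with replacement (the composition resets each draw).
P = (2/17) · (9/17) · (9/17) · (9/17) · (9/17) · (9/17) = 118098/24137569 ≈ 0.0049.

118098/24137569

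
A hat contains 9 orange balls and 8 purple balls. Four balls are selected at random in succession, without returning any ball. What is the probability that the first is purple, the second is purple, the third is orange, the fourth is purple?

9/170

Multiply the conditional probability of each draw in order, without replacement, so each draw removes one from its color and from the total.
P = (8/17) · (7/16) · (9/15) · (6/14) = 9/170 ≈ 0.0529.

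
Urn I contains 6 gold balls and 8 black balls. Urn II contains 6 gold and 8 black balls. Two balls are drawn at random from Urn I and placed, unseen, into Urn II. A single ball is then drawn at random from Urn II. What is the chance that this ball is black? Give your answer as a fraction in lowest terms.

4/7

Condition on how many of the transferred balls are black (from Urn I: 8 black of 14; then Urn II has 16 total).
  0 black: C(8,0)C(6,2)/C(14,2) = 15/91; then P = 8/16
  1 black: C(8,1)C(6,1)/C(14,2) = 48/91; then P = 9/16
  2 black: C(8,2)C(6,0)/C(14,2) = 4/13; then P = 10/16
P(black from Urn II) = 4/7 ≈ 0.5714.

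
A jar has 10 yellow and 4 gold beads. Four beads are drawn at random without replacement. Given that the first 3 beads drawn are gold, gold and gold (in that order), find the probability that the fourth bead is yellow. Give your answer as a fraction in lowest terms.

After removing 3 gold, the jar has 10 yellow out of 11 remaining.
P(fourth is yellow | given) = 10/11 ≈ 0.9091.

10/11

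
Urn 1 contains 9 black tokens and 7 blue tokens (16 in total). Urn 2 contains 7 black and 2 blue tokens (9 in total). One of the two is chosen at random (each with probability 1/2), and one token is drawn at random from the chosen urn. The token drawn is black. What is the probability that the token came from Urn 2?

112/193

P(black | Urn 1) = 9/16; P(black | Urn 2) = 7/9.
P(black) = 1/2·9/16 + 1/2·7/9 = 193/288.
By Bayes' rule, P(Urn 2 | black) = 7/18 / 193/288 = 112/193 ≈ 0.5803.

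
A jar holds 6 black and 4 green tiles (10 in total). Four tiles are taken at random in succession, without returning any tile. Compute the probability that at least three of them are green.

5/42

Sum the hypergeometric tail for j = 3,…,4 green tiles.
Favorable = C(4,3)·C(6,1) + C(4,4)·C(6,0) = 25; total = C(10,4) = 210.
P = 25/210 = 5/42 ≈ 0.1190.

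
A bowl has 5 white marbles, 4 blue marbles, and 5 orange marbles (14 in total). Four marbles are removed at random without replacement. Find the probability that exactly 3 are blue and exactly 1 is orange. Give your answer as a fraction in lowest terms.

Unordered draws without replacement: count favorable combinations over C(14,4).
Favorable = C(5,0) · C(4,3) · C(5,1) = 20; total = C(14,4) = 1001.
P = 20/1001 = 20/1001 ≈ 0.0200.

20/1001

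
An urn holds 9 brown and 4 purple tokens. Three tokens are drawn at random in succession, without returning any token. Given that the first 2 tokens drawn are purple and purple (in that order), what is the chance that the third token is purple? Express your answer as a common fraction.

2/11

After removing 2 purple, the urn has 2 purple out of 11 remaining.
P(third is purple | given) = 2/11 ≈ 0.1818.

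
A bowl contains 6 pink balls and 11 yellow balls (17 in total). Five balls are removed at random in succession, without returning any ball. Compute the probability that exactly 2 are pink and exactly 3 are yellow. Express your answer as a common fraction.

Unordered draws without replacement: count favorable combinations over C(17,5).
Favorable = C(6,2) · C(11,3) = 2475; total = C(17,5) = 6188.
P = 2475/6188 = 2475/6188 ≈ 0.4000.

2475/6188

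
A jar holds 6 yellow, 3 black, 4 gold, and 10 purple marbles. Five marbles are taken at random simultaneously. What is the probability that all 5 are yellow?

6/33649

Unordered draws without replacement: count favorable combinations over C(23,5).
Favorable = C(6,5) · C(3,0) · C(4,0) · C(10,0) = 6; total = C(23,5) = 33649.
P = 6/33649 = 6/33649 ≈ 0.0002.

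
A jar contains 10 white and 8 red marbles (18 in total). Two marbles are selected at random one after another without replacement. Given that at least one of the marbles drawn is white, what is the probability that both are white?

9/25

P(both white) = C(10,2)/C(18,2) = 5/17; P(at least one white) = 1 − C(8,2)/C(18,2) = 125/153.
Since 'both white' ⊆ 'at least one white', P(both | at least one) = 5/17 / 125/153 = 9/25 ≈ 0.3600.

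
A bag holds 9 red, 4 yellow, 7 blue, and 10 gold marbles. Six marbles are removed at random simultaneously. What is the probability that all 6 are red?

Unordered draws without replacement: count favorable combinations over C(30,6).
Favorable = C(9,6) · C(4,0) · C(7,0) · C(10,0) = 84; total = C(30,6) = 593775.
P = 84/593775 = 4/28275 ≈ 0.0001.

4/28275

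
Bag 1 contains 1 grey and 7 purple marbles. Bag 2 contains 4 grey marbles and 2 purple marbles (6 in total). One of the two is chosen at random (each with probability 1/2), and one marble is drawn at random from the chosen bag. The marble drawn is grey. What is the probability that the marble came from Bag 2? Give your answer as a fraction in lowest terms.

16/19

P(grey | Bag 1) = 1/8; P(grey | Bag 2) = 2/3.
P(grey) = 1/2·1/8 + 1/2·2/3 = 19/48.
By Bayes' rule, P(Bag 2 | grey) = 1/3 / 19/48 = 16/19 ≈ 0.8421.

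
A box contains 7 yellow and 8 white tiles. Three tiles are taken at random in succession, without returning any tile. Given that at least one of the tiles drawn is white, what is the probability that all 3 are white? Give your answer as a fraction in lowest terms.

2/15

P(all 3 white) = C(8,3)/C(15,3) = 8/65; P(at least one white) = 1 − C(7,3)/C(15,3) = 12/13.
Since 'all 3 white' ⊆ 'at least one white', P(all 3 | at least one) = 8/65 / 12/13 = 2/15 ≈ 0.1333.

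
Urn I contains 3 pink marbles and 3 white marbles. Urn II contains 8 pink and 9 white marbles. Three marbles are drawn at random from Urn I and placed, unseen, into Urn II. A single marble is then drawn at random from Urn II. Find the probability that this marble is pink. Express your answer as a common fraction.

19/40

Condition on how many of the transferred marbles are pink (from Urn I: 3 pink of 6; then Urn II has 20 total).
  0 pink: C(3,0)C(3,3)/C(6,3) = 1/20; then P = 8/20
  1 pink: C(3,1)C(3,2)/C(6,3) = 9/20; then P = 9/20
  2 pink: C(3,2)C(3,1)/C(6,3) = 9/20; then P = 10/20
  3 pink: C(3,3)C(3,0)/C(6,3) = 1/20; then P = 11/20
P(pink from Urn II) = 19/40 ≈ 0.4750.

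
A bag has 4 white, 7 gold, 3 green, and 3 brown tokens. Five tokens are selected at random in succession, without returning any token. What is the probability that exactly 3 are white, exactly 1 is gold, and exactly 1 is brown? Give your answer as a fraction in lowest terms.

3/221

Unordered draws without replacement: count favorable combinations over C(17,5).
Favorable = C(4,3) · C(7,1) · C(3,0) · C(3,1) = 84; total = C(17,5) = 6188.
P = 84/6188 = 3/221 ≈ 0.0136.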